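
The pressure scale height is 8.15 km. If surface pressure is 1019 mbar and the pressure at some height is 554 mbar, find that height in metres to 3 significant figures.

Invert the barometric formula: z = H ln(P₀/P).
P₀/P = 1019/554 = 1.8394; ln(1.8394) = 0.60944.
z = 8150.0 × 0.60944 = 4966.9 m.

z ≈ 4970 m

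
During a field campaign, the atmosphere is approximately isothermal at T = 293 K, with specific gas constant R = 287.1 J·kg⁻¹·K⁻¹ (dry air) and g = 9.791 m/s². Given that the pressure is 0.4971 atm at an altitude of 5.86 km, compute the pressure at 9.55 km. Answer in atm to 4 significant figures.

Scale height: H = RT/g = 287.1 × 293 / 9.791 = 8591.6 m.
Between two levels, P₂ = P₁ exp(−Δz/H) with Δz = z₂ − z₁.
Δz = 9550.0 − 5860.0 = 3690.0 m; Δz/H = 3690.0/8591.6 = 0.42949.
P₂ = 0.4971 × exp(−0.42949) = 0.4971 × 0.65084 = 0.32353 atm.

P ≈ 0.3235 atm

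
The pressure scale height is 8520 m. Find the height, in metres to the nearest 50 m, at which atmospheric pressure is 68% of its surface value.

z ≈ 3300 m

Set P/P₀ = exp(−z/H) = 0.68, so z = −H ln(0.68).
−ln(0.68) = 0.38566; z = 8520.0 × 0.38566 = 3285.8 m.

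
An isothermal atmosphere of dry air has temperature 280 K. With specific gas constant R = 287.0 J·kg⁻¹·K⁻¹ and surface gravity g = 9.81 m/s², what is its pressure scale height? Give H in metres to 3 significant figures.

H ≈ 8190 m

The scale height of an isothermal atmosphere is H = RT/g.
H = 287.0 × 280 / 9.81 = 80360/9.81 = 8191.6 m.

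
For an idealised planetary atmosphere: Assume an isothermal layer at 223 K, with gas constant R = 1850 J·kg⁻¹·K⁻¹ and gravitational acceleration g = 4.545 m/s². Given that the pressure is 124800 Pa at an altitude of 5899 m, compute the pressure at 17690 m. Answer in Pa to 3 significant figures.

P ≈ 110000 Pa

Scale height: H = RT/g = 1850 × 223 / 4.545 = 90770 m.
Between two levels, P₂ = P₁ exp(−Δz/H) with Δz = z₂ − z₁.
Δz = 17690 − 5899.0 = 11791 m; Δz/H = 11791/90770 = 0.12990.
P₂ = 124800 × exp(−0.12990) = 124800 × 0.87818 = 109600 Pa.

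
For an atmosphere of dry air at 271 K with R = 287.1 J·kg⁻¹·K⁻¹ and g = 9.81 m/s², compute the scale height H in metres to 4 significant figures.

The scale height of an isothermal atmosphere is H = RT/g.
H = 287.1 × 271 / 9.81 = 77804/9.81 = 7931.1 m.

H ≈ 7931 m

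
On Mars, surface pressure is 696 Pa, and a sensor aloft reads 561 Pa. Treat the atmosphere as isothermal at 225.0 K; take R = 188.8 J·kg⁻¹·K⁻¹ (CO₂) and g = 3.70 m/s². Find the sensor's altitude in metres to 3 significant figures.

Scale height: H = RT/g = 188.8 × 225.0 / 3.70 = 11481 m.
Invert the barometric formula: z = H ln(P₀/P).
P₀/P = 696/561 = 1.2406; ln(1.2406) = 0.21560.
z = 11481 × 0.21560 = 2475.3 m.

z ≈ 2480 m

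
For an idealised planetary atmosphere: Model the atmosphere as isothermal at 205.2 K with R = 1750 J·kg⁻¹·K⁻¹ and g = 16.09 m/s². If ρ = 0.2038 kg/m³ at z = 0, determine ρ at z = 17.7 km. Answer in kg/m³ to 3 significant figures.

ρ ≈ 0.0922 kg/m³

Scale height: H = RT/g = 1750 × 205.2 / 16.09 = 22318 m.
In an isothermal atmosphere, density decays like pressure: ρ = ρ₀ exp(−z/H).
z/H = 17700/22318 = 0.79308; exp(−0.79308) = 0.45245.
ρ = 0.2038 × 0.45245 = 0.092209 kg/m³.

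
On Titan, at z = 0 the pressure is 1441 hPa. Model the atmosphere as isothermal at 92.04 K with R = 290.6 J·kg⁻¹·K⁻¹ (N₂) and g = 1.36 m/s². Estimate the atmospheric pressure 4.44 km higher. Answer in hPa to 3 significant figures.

P ≈ 1150 hPa

Scale height: H = RT/g = 290.6 × 92.04 / 1.36 = 19667 m.
Barometric formula: P = P₀ exp(−z/H).
z/H = 4440.0/19667 = 0.22576; exp(−0.22576) = 0.79791.
P = 1441 × 0.79791 = 1149.8 hPa.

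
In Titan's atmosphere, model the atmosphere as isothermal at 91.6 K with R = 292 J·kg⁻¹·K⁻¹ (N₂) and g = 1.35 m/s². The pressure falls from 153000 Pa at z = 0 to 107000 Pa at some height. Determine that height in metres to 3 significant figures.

z ≈ 7090 m

Scale height: H = RT/g = 292 × 91.6 / 1.35 = 19813 m.
Invert the barometric formula: z = H ln(P₀/P).
P₀/P = 153000/107000 = 1.4299; ln(1.4299) = 0.35760.
z = 19813 × 0.35760 = 7085.1 m.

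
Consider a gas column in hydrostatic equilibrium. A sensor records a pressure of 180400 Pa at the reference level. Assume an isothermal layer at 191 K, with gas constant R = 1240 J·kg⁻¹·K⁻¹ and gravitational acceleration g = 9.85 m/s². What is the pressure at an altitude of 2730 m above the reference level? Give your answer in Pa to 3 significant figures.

Scale height: H = RT/g = 1240 × 191 / 9.85 = 24045 m.
Barometric formula: P = P₀ exp(−z/H).
z/H = 2730.0/24045 = 0.11354; exp(−0.11354) = 0.89267.
P = 180400 × 0.89267 = 161040 Pa.

P ≈ 161000 Pa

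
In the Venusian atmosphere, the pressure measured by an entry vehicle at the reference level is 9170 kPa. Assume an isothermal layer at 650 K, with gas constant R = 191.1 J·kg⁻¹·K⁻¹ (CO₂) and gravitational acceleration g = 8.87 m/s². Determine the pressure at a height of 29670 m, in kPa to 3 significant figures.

P ≈ 1100 kPa

Scale height: H = RT/g = 191.1 × 650 / 8.87 = 14004 m.
Barometric formula: P = P₀ exp(−z/H).
z/H = 29670/14004 = 2.1187; exp(−2.1187) = 0.12019.
P = 9170 × 0.12019 = 1102.1 kPa.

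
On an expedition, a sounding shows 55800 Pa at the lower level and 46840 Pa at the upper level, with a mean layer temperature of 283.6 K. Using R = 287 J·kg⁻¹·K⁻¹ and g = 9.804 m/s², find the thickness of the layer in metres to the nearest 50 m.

Δz ≈ 1450 m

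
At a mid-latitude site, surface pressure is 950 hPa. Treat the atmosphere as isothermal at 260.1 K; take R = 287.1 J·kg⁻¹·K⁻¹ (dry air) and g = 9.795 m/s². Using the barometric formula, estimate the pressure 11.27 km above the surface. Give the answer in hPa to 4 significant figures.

P ≈ 216.6 hPa

Scale height: H = RT/g = 287.1 × 260.1 / 9.795 = 7623.8 m.
Barometric formula: P = P₀ exp(−z/H).
z/H = 11270/7623.8 = 1.4783; exp(−1.4783) = 0.22803.
P = 950 × 0.22803 = 216.63 hPa.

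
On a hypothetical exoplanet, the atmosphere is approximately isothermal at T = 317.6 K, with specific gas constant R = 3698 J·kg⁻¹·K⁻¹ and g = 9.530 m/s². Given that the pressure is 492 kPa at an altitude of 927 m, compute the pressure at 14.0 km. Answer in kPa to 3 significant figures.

Scale height: H = RT/g = 3698 × 317.6 / 9.530 = 123240 m.
Between two levels, P₂ = P₁ exp(−Δz/H) with Δz = z₂ − z₁.
Δz = 14000 − 927.00 = 13073 m; Δz/H = 13073/123240 = 0.10608.
P₂ = 492 × exp(−0.10608) = 492 × 0.89935 = 442.48 kPa.

P ≈ 442 kPa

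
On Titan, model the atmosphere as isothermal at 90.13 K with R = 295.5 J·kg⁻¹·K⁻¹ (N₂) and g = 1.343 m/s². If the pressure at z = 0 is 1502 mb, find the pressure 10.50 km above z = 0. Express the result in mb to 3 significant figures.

P ≈ 885 mb

Scale height: H = RT/g = 295.5 × 90.13 / 1.343 = 19831 m.
Barometric formula: P = P₀ exp(−z/H).
z/H = 10500/19831 = 0.52947; exp(−0.52947) = 0.58892.
P = 1502 × 0.58892 = 884.56 mb.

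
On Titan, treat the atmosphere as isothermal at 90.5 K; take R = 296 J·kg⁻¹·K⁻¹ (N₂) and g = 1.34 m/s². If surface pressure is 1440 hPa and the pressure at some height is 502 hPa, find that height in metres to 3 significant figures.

z ≈ 21100 m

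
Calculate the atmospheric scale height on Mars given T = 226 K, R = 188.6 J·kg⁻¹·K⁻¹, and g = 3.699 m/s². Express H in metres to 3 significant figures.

The scale height of an isothermal atmosphere is H = RT/g.
H = 188.6 × 226 / 3.699 = 42624/3.699 = 11523 m.

H ≈ 11500 m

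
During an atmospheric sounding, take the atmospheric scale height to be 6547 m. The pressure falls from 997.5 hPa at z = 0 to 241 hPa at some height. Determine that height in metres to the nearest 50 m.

z ≈ 9300 m

Invert the barometric formula: z = H ln(P₀/P).
P₀/P = 997.5/241 = 4.1390; ln(4.1390) = 1.4205.
z = 6547.0 × 1.4205 = 9300.0 m.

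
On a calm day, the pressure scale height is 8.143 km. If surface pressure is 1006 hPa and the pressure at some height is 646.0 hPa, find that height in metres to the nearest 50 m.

Invert the barometric formula: z = H ln(P₀/P).
P₀/P = 1006/646.0 = 1.5573; ln(1.5573) = 0.44295.
z = 8143.0 × 0.44295 = 3606.9 m.

z ≈ 3600 m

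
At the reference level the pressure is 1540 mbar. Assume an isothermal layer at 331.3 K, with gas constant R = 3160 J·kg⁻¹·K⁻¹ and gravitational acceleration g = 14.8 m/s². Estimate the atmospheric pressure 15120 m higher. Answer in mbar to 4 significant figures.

P ≈ 1244 mbar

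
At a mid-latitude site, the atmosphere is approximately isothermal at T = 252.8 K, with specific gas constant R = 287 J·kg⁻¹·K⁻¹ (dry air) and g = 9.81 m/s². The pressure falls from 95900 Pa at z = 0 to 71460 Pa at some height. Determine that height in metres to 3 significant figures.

z ≈ 2180 m

Scale height: H = RT/g = 287 × 252.8 / 9.81 = 7395.9 m.
Invert the barometric formula: z = H ln(P₀/P).
P₀/P = 95900/71460 = 1.3420; ln(1.3420) = 0.29416.
z = 7395.9 × 0.29416 = 2175.6 m.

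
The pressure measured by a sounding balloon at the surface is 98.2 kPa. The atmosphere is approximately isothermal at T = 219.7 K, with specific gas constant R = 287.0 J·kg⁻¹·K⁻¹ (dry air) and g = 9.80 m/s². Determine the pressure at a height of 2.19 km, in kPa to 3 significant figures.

Scale height: H = RT/g = 287.0 × 219.7 / 9.80 = 6434.1 m.
Barometric formula: P = P₀ exp(−z/H).
z/H = 2190.0/6434.1 = 0.34037; exp(−0.34037) = 0.71151.
P = 98.2 × 0.71151 = 69.870 kPa.

P ≈ 69.9 kPa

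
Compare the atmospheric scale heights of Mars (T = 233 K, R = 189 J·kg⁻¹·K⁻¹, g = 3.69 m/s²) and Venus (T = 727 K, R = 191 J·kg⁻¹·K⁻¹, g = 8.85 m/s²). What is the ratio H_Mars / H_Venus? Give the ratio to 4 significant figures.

H = RT/g for each body.
H_Mars = 189 × 233 / 3.69 = 11934 m.
H_Venus = 191 × 727 / 8.85 = 15690 m.
H_Mars/H_Venus = 11934/15690 = 0.76061.

H_Mars/H_Venus ≈ 0.7606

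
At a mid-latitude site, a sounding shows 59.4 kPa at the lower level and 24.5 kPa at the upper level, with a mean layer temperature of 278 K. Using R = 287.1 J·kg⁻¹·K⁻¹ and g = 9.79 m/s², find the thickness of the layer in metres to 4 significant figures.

Hypsometric equation: Δz = (R T̄/g) ln(P₁/P₂).
R T̄/g = 287.1 × 278 / 9.79 = 8152.6 m.
ln(59.4/24.5) = ln(2.4245) = 0.88563.
Δz = 8152.6 × 0.88563 = 7220.2 m.

Δz ≈ 7220 m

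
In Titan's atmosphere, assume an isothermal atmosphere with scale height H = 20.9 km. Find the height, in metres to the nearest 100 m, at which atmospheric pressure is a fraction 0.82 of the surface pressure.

z ≈ 4100 m

Set P/P₀ = exp(−z/H) = 0.82, so z = −H ln(0.82).
−ln(0.82) = 0.19845; z = 20900 × 0.19845 = 4147.6 m.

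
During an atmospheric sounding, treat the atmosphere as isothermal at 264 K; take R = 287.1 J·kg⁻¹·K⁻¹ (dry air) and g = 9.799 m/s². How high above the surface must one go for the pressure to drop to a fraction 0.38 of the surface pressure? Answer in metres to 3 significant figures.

Scale height: H = RT/g = 287.1 × 264 / 9.799 = 7734.9 m.
Set P/P₀ = exp(−z/H) = 0.38, so z = −H ln(0.38).
−ln(0.38) = 0.96758; z = 7734.9 × 0.96758 = 7484.1 m.

z ≈ 7480 m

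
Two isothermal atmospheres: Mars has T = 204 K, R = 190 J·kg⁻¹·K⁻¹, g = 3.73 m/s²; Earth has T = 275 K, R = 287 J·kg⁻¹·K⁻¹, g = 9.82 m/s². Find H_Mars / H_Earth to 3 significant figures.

H_Mars/H_Earth ≈ 1.29

H = RT/g for each body.
H_Mars = 190 × 204 / 3.73 = 10391 m.
H_Earth = 287 × 275 / 9.82 = 8037.2 m.
H_Mars/H_Earth = 10391/8037.2 = 1.2929.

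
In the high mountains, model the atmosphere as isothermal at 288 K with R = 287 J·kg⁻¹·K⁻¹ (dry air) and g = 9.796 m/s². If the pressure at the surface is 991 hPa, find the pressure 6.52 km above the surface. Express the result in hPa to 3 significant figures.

P ≈ 458 hPa

Scale height: H = RT/g = 287 × 288 / 9.796 = 8437.7 m.
Barometric formula: P = P₀ exp(−z/H).
z/H = 6520.0/8437.7 = 0.77272; exp(−0.77272) = 0.46176.
P = 991 × 0.46176 = 457.60 hPa.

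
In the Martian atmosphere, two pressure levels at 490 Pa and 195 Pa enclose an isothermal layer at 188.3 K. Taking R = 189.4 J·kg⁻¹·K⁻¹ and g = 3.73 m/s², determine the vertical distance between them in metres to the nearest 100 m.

Δz ≈ 8800 m

Hypsometric equation: Δz = (R T̄/g) ln(P₁/P₂).
R T̄/g = 189.4 × 188.3 / 3.73 = 9561.4 m.
ln(490/195) = ln(2.5128) = 0.92140.
Δz = 9561.4 × 0.92140 = 8809.9 m.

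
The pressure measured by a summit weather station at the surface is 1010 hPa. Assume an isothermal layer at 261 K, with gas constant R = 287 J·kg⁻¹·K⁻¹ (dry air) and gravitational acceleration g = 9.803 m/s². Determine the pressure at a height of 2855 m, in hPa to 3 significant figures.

Scale height: H = RT/g = 287 × 261 / 9.803 = 7641.2 m.
Barometric formula: P = P₀ exp(−z/H).
z/H = 2855.0/7641.2 = 0.37363; exp(−0.37363) = 0.68823.
P = 1010 × 0.68823 = 695.11 hPa.

P ≈ 695 hPa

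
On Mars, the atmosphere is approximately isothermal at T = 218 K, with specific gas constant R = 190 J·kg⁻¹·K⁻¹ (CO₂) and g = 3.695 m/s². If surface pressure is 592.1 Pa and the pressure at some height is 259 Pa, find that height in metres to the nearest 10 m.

z ≈ 9270 m

Scale height: H = RT/g = 190 × 218 / 3.695 = 11210 m.
Invert the barometric formula: z = H ln(P₀/P).
P₀/P = 592.1/259 = 2.2861; ln(2.2861) = 0.82685.
z = 11210 × 0.82685 = 9269.0 m.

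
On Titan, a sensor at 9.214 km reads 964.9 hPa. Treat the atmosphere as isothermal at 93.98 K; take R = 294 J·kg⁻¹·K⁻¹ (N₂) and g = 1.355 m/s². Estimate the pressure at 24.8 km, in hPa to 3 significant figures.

P ≈ 449 hPa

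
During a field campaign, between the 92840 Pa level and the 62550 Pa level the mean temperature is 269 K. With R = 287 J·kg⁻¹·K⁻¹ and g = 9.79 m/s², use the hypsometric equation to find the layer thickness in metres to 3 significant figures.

Δz ≈ 3110 m

Hypsometric equation: Δz = (R T̄/g) ln(P₁/P₂).
R T̄/g = 287 × 269 / 9.79 = 7885.9 m.
ln(92840/62550) = ln(1.4843) = 0.39494.
Δz = 7885.9 × 0.39494 = 3114.5 m.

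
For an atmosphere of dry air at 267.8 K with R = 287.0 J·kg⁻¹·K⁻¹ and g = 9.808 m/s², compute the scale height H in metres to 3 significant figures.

H ≈ 7840 m

The scale height of an isothermal atmosphere is H = RT/g.
H = 287.0 × 267.8 / 9.808 = 76859/9.808 = 7836.4 m.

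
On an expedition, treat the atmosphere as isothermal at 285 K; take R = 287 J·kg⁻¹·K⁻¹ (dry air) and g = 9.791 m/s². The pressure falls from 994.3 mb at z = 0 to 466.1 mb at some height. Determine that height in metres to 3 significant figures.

z ≈ 6330 m

Scale height: H = RT/g = 287 × 285 / 9.791 = 8354.1 m.
Invert the barometric formula: z = H ln(P₀/P).
P₀/P = 994.3/466.1 = 2.1332; ln(2.1332) = 0.75762.
z = 8354.1 × 0.75762 = 6329.2 m.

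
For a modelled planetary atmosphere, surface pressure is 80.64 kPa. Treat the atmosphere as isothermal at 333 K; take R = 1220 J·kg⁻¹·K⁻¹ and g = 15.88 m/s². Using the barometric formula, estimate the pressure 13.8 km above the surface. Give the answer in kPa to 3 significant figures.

Scale height: H = RT/g = 1220 × 333 / 15.88 = 25583 m.
Barometric formula: P = P₀ exp(−z/H).
z/H = 13800/25583 = 0.53942; exp(−0.53942) = 0.58309.
P = 80.64 × 0.58309 = 47.020 kPa.

P ≈ 47.0 kPa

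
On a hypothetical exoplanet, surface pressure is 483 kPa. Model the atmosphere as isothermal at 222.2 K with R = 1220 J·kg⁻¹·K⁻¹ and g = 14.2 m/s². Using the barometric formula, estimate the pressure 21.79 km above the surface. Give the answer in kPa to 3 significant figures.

Scale height: H = RT/g = 1220 × 222.2 / 14.2 = 19090 m.
Barometric formula: P = P₀ exp(−z/H).
z/H = 21790/19090 = 1.1414; exp(−1.1414) = 0.31937.
P = 483 × 0.31937 = 154.26 kPa.

P ≈ 154 kPa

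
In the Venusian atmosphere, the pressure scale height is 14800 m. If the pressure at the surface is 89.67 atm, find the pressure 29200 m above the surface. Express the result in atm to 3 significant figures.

P ≈ 12.5 atm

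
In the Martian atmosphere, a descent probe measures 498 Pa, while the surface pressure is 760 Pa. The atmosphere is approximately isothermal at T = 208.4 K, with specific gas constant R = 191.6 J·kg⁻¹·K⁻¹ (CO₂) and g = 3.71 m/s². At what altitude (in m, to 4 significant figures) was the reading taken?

z ≈ 4550 m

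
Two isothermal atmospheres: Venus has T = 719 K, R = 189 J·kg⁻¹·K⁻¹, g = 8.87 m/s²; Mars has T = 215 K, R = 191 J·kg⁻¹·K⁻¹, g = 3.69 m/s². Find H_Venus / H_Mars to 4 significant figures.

H = RT/g for each body.
H_Venus = 189 × 719 / 8.87 = 15320 m.
H_Mars = 191 × 215 / 3.69 = 11129 m.
H_Venus/H_Mars = 15320/11129 = 1.3766.

H_Venus/H_Mars ≈ 1.377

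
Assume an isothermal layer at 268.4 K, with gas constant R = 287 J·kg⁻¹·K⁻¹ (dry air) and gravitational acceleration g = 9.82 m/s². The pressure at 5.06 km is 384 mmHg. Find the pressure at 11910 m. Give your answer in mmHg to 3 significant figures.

P ≈ 160 mmHg

Scale height: H = RT/g = 287 × 268.4 / 9.82 = 7844.3 m.
Between two levels, P₂ = P₁ exp(−Δz/H) with Δz = z₂ − z₁.
Δz = 11910 − 5060.0 = 6850.0 m; Δz/H = 6850.0/7844.3 = 0.87325.
P₂ = 384 × exp(−0.87325) = 384 × 0.41759 = 160.35 mmHg.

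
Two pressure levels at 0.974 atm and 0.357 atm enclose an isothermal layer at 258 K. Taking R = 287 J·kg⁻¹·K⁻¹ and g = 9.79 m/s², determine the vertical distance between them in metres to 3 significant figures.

Hypsometric equation: Δz = (R T̄/g) ln(P₁/P₂).
R T̄/g = 287 × 258 / 9.79 = 7563.4 m.
ln(0.974/0.357) = ln(2.7283) = 1.0037.
Δz = 7563.4 × 1.0037 = 7591.4 m.

Δz ≈ 7590 m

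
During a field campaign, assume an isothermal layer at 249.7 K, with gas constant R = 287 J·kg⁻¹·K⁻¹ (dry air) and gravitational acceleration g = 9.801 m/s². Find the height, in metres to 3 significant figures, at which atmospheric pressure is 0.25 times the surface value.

z ≈ 10100 m

Scale height: H = RT/g = 287 × 249.7 / 9.801 = 7311.9 m.
Set P/P₀ = exp(−z/H) = 0.25, so z = −H ln(0.25).
−ln(0.25) = 1.3863; z = 7311.9 × 1.3863 = 10136 m.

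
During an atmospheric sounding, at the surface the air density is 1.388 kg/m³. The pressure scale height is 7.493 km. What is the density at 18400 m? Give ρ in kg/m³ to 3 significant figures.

In an isothermal atmosphere, density decays like pressure: ρ = ρ₀ exp(−z/H).
z/H = 18400/7493.0 = 2.4556; exp(−2.4556) = 0.085812.
ρ = 1.388 × 0.085812 = 0.11911 kg/m³.

ρ ≈ 0.119 kg/m³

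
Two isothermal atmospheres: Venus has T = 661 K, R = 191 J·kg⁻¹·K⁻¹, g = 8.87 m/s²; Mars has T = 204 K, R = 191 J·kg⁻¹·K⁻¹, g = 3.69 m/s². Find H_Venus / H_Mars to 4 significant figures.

H = RT/g for each body.
H_Venus = 191 × 661 / 8.87 = 14233 m.
H_Mars = 191 × 204 / 3.69 = 10559 m.
H_Venus/H_Mars = 14233/10559 = 1.3479.

H_Venus/H_Mars ≈ 1.348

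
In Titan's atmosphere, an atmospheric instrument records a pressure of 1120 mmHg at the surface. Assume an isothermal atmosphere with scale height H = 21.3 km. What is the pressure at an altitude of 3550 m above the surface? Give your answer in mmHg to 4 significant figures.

Barometric formula: P = P₀ exp(−z/H).
z/H = 3550.0/21300 = 0.16667; exp(−0.16667) = 0.84648.
P = 1120 × 0.84648 = 948.06 mmHg.

P ≈ 948.1 mmHg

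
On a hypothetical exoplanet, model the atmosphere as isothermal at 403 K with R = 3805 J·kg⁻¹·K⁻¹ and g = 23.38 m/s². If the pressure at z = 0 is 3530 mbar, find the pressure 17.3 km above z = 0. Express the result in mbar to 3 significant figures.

P ≈ 2710 mbar

Scale height: H = RT/g = 3805 × 403 / 23.38 = 65587 m.
Barometric formula: P = P₀ exp(−z/H).
z/H = 17300/65587 = 0.26377; exp(−0.26377) = 0.76815.
P = 3530 × 0.76815 = 2711.6 mbar.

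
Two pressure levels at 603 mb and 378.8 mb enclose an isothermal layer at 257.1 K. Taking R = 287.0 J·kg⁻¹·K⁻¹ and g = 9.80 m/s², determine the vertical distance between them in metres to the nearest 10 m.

Δz ≈ 3500 m

Hypsometric equation: Δz = (R T̄/g) ln(P₁/P₂).
R T̄/g = 287.0 × 257.1 / 9.80 = 7529.4 m.
ln(603/378.8) = ln(1.5919) = 0.46493.
Δz = 7529.4 × 0.46493 = 3500.6 m.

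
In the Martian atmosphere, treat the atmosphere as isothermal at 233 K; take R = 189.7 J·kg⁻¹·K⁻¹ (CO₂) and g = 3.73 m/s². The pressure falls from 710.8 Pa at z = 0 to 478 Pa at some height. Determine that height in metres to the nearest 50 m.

Scale height: H = RT/g = 189.7 × 233 / 3.73 = 11850 m.
Invert the barometric formula: z = H ln(P₀/P).
P₀/P = 710.8/478 = 1.4870; ln(1.4870) = 0.39676.
z = 11850 × 0.39676 = 4701.6 m.

z ≈ 4700 m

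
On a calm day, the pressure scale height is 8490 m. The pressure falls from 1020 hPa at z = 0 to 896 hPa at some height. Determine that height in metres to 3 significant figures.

z ≈ 1100 m

Invert the barometric formula: z = H ln(P₀/P).
P₀/P = 1020/896 = 1.1384; ln(1.1384) = 0.12962.
z = 8490.0 × 0.12962 = 1100.5 m.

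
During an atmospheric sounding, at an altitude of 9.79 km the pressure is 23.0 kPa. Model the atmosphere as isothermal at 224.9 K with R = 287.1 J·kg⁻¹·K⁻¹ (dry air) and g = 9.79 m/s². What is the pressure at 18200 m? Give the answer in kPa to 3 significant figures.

Scale height: H = RT/g = 287.1 × 224.9 / 9.79 = 6595.4 m.
Between two levels, P₂ = P₁ exp(−Δz/H) with Δz = z₂ − z₁.
Δz = 18200 − 9790.0 = 8410.0 m; Δz/H = 8410.0/6595.4 = 1.2751.
P₂ = 23.0 × exp(−1.2751) = 23.0 × 0.27940 = 6.4262 kPa.

P ≈ 6.43 kPa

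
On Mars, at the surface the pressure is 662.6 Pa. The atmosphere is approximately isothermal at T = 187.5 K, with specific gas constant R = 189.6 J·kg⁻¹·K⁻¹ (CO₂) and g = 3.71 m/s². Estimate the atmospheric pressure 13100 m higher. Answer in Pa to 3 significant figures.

Scale height: H = RT/g = 189.6 × 187.5 / 3.71 = 9582.2 m.
Barometric formula: P = P₀ exp(−z/H).
z/H = 13100/9582.2 = 1.3671; exp(−1.3671) = 0.25484.
P = 662.6 × 0.25484 = 168.86 Pa.

P ≈ 169 Pa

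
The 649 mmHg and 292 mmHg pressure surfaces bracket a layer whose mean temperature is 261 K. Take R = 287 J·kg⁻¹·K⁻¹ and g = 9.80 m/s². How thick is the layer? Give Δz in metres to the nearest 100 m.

Hypsometric equation: Δz = (R T̄/g) ln(P₁/P₂).
R T̄/g = 287 × 261 / 9.80 = 7643.6 m.
ln(649/292) = ln(2.2226) = 0.79868.
Δz = 7643.6 × 0.79868 = 6104.8 m.

Δz ≈ 6100 m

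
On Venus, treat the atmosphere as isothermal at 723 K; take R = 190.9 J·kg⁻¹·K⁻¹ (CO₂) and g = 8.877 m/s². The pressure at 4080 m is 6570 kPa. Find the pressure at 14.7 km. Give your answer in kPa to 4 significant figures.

P ≈ 3318 kPa

Scale height: H = RT/g = 190.9 × 723 / 8.877 = 15548 m.
Between two levels, P₂ = P₁ exp(−Δz/H) with Δz = z₂ − z₁.
Δz = 14700 − 4080.0 = 10620 m; Δz/H = 10620/15548 = 0.68305.
P₂ = 6570 × exp(−0.68305) = 6570 × 0.50507 = 3318.3 kPa.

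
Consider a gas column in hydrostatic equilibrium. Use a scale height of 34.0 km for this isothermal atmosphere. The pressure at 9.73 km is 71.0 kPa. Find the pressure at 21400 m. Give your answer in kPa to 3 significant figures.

P ≈ 50.4 kPa

Between two levels, P₂ = P₁ exp(−Δz/H) with Δz = z₂ − z₁.
Δz = 21400 − 9730.0 = 11670 m; Δz/H = 11670/34000 = 0.34324.
P₂ = 71.0 × exp(−0.34324) = 71.0 × 0.70947 = 50.372 kPa.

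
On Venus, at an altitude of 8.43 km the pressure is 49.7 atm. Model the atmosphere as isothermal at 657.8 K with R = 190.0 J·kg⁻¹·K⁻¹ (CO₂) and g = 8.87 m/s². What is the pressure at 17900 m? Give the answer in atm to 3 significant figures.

P ≈ 25.4 atm

Scale height: H = RT/g = 190.0 × 657.8 / 8.87 = 14090 m.
Between two levels, P₂ = P₁ exp(−Δz/H) with Δz = z₂ − z₁.
Δz = 17900 − 8430.0 = 9470.0 m; Δz/H = 9470.0/14090 = 0.67211.
P₂ = 49.7 × exp(−0.67211) = 49.7 × 0.51063 = 25.378 atm.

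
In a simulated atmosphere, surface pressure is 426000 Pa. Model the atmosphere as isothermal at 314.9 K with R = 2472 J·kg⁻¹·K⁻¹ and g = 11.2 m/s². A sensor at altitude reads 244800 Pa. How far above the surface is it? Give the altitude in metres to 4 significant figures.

z ≈ 38500 m

Scale height: H = RT/g = 2472 × 314.9 / 11.2 = 69503 m.
Invert the barometric formula: z = H ln(P₀/P).
P₀/P = 426000/244800 = 1.7402; ln(1.7402) = 0.55400.
z = 69503 × 0.55400 = 38505 m.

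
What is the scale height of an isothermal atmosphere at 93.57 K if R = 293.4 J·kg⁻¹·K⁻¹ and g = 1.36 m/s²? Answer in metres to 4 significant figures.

H ≈ 20190 m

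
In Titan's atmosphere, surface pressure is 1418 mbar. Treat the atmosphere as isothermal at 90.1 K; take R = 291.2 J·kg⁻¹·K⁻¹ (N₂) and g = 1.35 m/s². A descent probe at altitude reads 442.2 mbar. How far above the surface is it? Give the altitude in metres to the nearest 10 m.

z ≈ 22650 m

Scale height: H = RT/g = 291.2 × 90.1 / 1.35 = 19435 m.
Invert the barometric formula: z = H ln(P₀/P).
P₀/P = 1418/442.2 = 3.2067; ln(3.2067) = 1.1652.
z = 19435 × 1.1652 = 22646 m.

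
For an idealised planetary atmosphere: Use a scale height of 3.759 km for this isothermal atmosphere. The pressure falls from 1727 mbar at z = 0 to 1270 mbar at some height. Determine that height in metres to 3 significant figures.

Invert the barometric formula: z = H ln(P₀/P).
P₀/P = 1727/1270 = 1.3598; ln(1.3598) = 0.30734.
z = 3759.0 × 0.30734 = 1155.3 m.

z ≈ 1160 m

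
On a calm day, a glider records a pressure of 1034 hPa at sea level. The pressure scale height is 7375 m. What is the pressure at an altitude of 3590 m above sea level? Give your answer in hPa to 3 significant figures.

P ≈ 635 hPa

Barometric formula: P = P₀ exp(−z/H).
z/H = 3590.0/7375.0 = 0.48678; exp(−0.48678) = 0.61460.
P = 1034 × 0.61460 = 635.50 hPa.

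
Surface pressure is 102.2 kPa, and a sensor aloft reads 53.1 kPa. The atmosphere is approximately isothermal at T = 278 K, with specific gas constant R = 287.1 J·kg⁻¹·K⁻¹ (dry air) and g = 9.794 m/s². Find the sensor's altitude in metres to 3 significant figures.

z ≈ 5340 m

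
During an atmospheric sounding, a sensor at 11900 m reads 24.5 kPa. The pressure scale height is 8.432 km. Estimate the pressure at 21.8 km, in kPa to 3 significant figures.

Between two levels, P₂ = P₁ exp(−Δz/H) with Δz = z₂ − z₁.
Δz = 21800 − 11900 = 9900.0 m; Δz/H = 9900.0/8432.0 = 1.1741.
P₂ = 24.5 × exp(−1.1741) = 24.5 × 0.30910 = 7.5729 kPa.

P ≈ 7.57 kPa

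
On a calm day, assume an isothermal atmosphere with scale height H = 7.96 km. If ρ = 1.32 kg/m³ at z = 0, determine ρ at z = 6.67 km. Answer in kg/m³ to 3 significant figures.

ρ ≈ 0.571 kg/m³

In an isothermal atmosphere, density decays like pressure: ρ = ρ₀ exp(−z/H).
z/H = 6670.0/7960.0 = 0.83794; exp(−0.83794) = 0.43260.
ρ = 1.32 × 0.43260 = 0.57103 kg/m³.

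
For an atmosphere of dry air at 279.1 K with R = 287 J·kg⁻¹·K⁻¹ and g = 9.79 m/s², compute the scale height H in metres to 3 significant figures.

H ≈ 8180 m

The scale height of an isothermal atmosphere is H = RT/g.
H = 287 × 279.1 / 9.79 = 80102/9.79 = 8182.0 m.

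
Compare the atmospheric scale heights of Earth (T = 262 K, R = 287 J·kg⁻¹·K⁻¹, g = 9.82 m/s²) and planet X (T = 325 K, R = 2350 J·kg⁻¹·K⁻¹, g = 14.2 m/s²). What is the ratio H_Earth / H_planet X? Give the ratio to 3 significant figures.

H = RT/g for each body.
H_Earth = 287 × 262 / 9.82 = 7657.2 m.
H_planet X = 2350 × 325 / 14.2 = 53785 m.
H_Earth/H_planet X = 7657.2/53785 = 0.14237.

H_Earth/H_planet X ≈ 0.142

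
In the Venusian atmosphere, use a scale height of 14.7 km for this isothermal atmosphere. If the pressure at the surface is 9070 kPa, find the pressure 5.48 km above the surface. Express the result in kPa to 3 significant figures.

P ≈ 6250 kPa

Barometric formula: P = P₀ exp(−z/H).
z/H = 5480.0/14700 = 0.37279; exp(−0.37279) = 0.68881.
P = 9070 × 0.68881 = 6247.5 kPa.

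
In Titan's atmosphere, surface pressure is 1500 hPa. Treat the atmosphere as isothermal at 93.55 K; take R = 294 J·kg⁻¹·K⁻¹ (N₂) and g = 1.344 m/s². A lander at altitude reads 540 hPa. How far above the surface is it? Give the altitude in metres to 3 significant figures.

Scale height: H = RT/g = 294 × 93.55 / 1.344 = 20464 m.
Invert the barometric formula: z = H ln(P₀/P).
P₀/P = 1500/540 = 2.7778; ln(2.7778) = 1.0217.
z = 20464 × 1.0217 = 20908 m.

z ≈ 20900 m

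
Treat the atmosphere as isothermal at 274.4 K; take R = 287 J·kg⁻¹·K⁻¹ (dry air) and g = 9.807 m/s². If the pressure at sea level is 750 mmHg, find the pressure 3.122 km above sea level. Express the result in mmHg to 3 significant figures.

Scale height: H = RT/g = 287 × 274.4 / 9.807 = 8030.3 m.
Barometric formula: P = P₀ exp(−z/H).
z/H = 3122.0/8030.3 = 0.38878; exp(−0.38878) = 0.67788.
P = 750 × 0.67788 = 508.41 mmHg.

P ≈ 508 mmHg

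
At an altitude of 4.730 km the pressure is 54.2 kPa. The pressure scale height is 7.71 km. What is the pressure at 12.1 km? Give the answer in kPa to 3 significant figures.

P ≈ 20.8 kPa

Between two levels, P₂ = P₁ exp(−Δz/H) with Δz = z₂ − z₁.
Δz = 12100 − 4730.0 = 7370.0 m; Δz/H = 7370.0/7710.0 = 0.95590.
P₂ = 54.2 × exp(−0.95590) = 54.2 × 0.38447 = 20.838 kPa.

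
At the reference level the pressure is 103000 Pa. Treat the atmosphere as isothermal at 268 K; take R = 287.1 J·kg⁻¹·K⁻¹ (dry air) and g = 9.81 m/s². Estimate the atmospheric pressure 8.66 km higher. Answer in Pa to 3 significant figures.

P ≈ 34100 Pa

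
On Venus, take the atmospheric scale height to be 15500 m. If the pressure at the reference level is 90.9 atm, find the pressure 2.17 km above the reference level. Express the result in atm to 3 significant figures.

Barometric formula: P = P₀ exp(−z/H).
z/H = 2170.0/15500 = 0.14000; exp(−0.14000) = 0.86936.
P = 90.9 × 0.86936 = 79.025 atm.

P ≈ 79.0 atm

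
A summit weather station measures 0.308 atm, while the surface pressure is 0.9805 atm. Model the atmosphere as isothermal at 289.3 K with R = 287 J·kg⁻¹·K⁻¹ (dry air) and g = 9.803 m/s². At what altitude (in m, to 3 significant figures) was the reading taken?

Scale height: H = RT/g = 287 × 289.3 / 9.803 = 8469.8 m.
Invert the barometric formula: z = H ln(P₀/P).
P₀/P = 0.9805/0.308 = 3.1834; ln(3.1834) = 1.1579.
z = 8469.8 × 1.1579 = 9807.2 m.

z ≈ 9810 m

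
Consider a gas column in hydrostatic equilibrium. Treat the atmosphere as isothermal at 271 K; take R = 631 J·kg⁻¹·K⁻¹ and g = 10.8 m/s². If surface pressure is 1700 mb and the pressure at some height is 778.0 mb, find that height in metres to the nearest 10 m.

z ≈ 12380 m

Scale height: H = RT/g = 631 × 271 / 10.8 = 15833 m.
Invert the barometric formula: z = H ln(P₀/P).
P₀/P = 1700/778.0 = 2.1851; ln(2.1851) = 0.78166.
z = 15833 × 0.78166 = 12376 m.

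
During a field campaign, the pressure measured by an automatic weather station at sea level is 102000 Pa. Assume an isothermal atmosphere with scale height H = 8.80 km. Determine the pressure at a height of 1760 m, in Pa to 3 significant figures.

P ≈ 83500 Pa

Barometric formula: P = P₀ exp(−z/H).
z/H = 1760.0/8800.0 = 0.20000; exp(−0.20000) = 0.81873.
P = 102000 × 0.81873 = 83510 Pa.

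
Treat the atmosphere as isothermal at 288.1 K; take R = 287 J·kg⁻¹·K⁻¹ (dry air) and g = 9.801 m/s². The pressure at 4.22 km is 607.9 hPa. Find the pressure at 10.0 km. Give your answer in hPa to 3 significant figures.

Scale height: H = RT/g = 287 × 288.1 / 9.801 = 8436.4 m.
Between two levels, P₂ = P₁ exp(−Δz/H) with Δz = z₂ − z₁.
Δz = 10000 − 4220.0 = 5780.0 m; Δz/H = 5780.0/8436.4 = 0.68513.
P₂ = 607.9 × exp(−0.68513) = 607.9 × 0.50402 = 306.39 hPa.

P ≈ 306 hPa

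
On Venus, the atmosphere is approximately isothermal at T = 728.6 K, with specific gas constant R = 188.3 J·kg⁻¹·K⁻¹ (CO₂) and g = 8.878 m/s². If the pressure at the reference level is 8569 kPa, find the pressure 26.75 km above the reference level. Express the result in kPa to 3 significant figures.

Scale height: H = RT/g = 188.3 × 728.6 / 8.878 = 15453 m.
Barometric formula: P = P₀ exp(−z/H).
z/H = 26750/15453 = 1.7311; exp(−1.7311) = 0.17709.
P = 8569 × 0.17709 = 1517.5 kPa.

P ≈ 1520 kPa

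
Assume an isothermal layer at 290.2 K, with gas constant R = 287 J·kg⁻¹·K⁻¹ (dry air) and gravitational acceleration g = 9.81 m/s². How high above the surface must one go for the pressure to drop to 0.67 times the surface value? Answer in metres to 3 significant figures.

Scale height: H = RT/g = 287 × 290.2 / 9.81 = 8490.1 m.
Set P/P₀ = exp(−z/H) = 0.67, so z = −H ln(0.67).
−ln(0.67) = 0.40048; z = 8490.1 × 0.40048 = 3400.1 m.

z ≈ 3400 m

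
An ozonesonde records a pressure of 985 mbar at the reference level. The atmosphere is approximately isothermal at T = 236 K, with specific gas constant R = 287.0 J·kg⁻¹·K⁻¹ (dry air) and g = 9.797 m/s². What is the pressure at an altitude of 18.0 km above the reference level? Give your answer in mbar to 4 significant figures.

Scale height: H = RT/g = 287.0 × 236 / 9.797 = 6913.5 m.
Barometric formula: P = P₀ exp(−z/H).
z/H = 18000/6913.5 = 2.6036; exp(−2.6036) = 0.074007.
P = 985 × 0.074007 = 72.897 mbar.

P ≈ 72.90 mbar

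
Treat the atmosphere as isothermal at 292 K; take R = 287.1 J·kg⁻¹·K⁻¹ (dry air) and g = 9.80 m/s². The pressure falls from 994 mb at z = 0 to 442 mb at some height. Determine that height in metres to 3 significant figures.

z ≈ 6930 m

Scale height: H = RT/g = 287.1 × 292 / 9.80 = 8554.4 m.
Invert the barometric formula: z = H ln(P₀/P).
P₀/P = 994/442 = 2.2489; ln(2.2489) = 0.81044.
z = 8554.4 × 0.81044 = 6932.8 m.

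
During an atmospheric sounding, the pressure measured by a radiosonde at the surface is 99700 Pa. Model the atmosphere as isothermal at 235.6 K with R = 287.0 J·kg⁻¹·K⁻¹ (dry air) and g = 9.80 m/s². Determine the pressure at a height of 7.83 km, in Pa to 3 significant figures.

Scale height: H = RT/g = 287.0 × 235.6 / 9.80 = 6899.7 m.
Barometric formula: P = P₀ exp(−z/H).
z/H = 7830.0/6899.7 = 1.1348; exp(−1.1348) = 0.32149.
P = 99700 × 0.32149 = 32053 Pa.

P ≈ 32100 Pa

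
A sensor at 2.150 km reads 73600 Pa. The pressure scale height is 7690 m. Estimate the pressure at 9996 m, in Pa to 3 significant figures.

P ≈ 26500 Pa

Between two levels, P₂ = P₁ exp(−Δz/H) with Δz = z₂ − z₁.
Δz = 9996.0 − 2150.0 = 7846.0 m; Δz/H = 7846.0/7690.0 = 1.0203.
P₂ = 73600 × exp(−1.0203) = 73600 × 0.36049 = 26532 Pa.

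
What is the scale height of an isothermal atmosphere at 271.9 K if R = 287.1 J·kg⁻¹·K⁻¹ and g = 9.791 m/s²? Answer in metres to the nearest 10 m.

H ≈ 7970 m

The scale height of an isothermal atmosphere is H = RT/g.
H = 287.1 × 271.9 / 9.791 = 78062/9.791 = 7972.8 m.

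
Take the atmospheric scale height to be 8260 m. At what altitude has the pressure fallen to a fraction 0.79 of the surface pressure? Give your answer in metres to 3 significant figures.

z ≈ 1950 m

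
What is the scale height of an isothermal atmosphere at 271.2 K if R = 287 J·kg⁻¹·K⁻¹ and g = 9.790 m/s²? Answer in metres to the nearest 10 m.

The scale height of an isothermal atmosphere is H = RT/g.
H = 287 × 271.2 / 9.790 = 77834/9.790 = 7950.4 m.

H ≈ 7950 m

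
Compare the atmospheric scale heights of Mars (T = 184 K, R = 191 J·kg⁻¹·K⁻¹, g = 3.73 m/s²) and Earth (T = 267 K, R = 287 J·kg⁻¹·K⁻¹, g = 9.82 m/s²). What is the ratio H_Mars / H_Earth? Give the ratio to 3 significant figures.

H_Mars/H_Earth ≈ 1.21

H = RT/g for each body.
H_Mars = 191 × 184 / 3.73 = 9422.0 m.
H_Earth = 287 × 267 / 9.82 = 7803.4 m.
H_Mars/H_Earth = 9422.0/7803.4 = 1.2074.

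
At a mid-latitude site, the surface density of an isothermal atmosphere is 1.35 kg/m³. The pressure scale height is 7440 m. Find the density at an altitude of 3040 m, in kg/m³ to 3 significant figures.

ρ ≈ 0.897 kg/m³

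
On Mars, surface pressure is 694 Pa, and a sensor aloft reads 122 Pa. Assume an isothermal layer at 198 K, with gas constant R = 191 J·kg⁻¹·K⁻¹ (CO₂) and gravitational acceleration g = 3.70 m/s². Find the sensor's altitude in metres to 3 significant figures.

Scale height: H = RT/g = 191 × 198 / 3.70 = 10221 m.
Invert the barometric formula: z = H ln(P₀/P).
P₀/P = 694/122 = 5.6885; ln(5.6885) = 1.7384.
z = 10221 × 1.7384 = 17768 m.

z ≈ 17800 m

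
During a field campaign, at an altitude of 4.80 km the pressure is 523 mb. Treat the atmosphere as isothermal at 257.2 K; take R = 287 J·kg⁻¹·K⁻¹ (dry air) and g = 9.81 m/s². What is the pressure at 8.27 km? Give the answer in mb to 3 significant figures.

P ≈ 330 mb

Scale height: H = RT/g = 287 × 257.2 / 9.81 = 7524.6 m.
Between two levels, P₂ = P₁ exp(−Δz/H) with Δz = z₂ − z₁.
Δz = 8270.0 − 4800.0 = 3470.0 m; Δz/H = 3470.0/7524.6 = 0.46115.
P₂ = 523 × exp(−0.46115) = 523 × 0.63056 = 329.78 mb.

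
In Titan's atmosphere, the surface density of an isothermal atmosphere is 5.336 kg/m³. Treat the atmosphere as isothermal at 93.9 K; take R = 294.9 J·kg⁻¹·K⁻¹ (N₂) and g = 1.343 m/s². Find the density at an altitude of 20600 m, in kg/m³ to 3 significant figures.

ρ ≈ 1.96 kg/m³

Scale height: H = RT/g = 294.9 × 93.9 / 1.343 = 20619 m.
In an isothermal atmosphere, density decays like pressure: ρ = ρ₀ exp(−z/H).
z/H = 20600/20619 = 0.99908; exp(−0.99908) = 0.36822.
ρ = 5.336 × 0.36822 = 1.9648 kg/m³.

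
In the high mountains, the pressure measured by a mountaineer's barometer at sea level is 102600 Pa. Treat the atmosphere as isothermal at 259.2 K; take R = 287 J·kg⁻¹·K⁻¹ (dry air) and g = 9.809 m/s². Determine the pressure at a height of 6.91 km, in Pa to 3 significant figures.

P ≈ 41300 Pa

Scale height: H = RT/g = 287 × 259.2 / 9.809 = 7583.9 m.
Barometric formula: P = P₀ exp(−z/H).
z/H = 6910.0/7583.9 = 0.91114; exp(−0.91114) = 0.40207.
P = 102600 × 0.40207 = 41252 Pa.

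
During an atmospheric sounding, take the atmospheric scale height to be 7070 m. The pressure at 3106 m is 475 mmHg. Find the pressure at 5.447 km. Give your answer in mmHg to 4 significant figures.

P ≈ 341.1 mmHg

Between two levels, P₂ = P₁ exp(−Δz/H) with Δz = z₂ − z₁.
Δz = 5447.0 − 3106.0 = 2341.0 m; Δz/H = 2341.0/7070.0 = 0.33112.
P₂ = 475 × exp(−0.33112) = 475 × 0.71812 = 341.11 mmHg.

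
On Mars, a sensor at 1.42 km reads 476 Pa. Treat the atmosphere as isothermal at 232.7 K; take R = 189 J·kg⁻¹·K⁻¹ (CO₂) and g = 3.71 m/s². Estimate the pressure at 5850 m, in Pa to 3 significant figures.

P ≈ 328 Pa

Scale height: H = RT/g = 189 × 232.7 / 3.71 = 11855 m.
Between two levels, P₂ = P₁ exp(−Δz/H) with Δz = z₂ − z₁.
Δz = 5850.0 − 1420.0 = 4430.0 m; Δz/H = 4430.0/11855 = 0.37368.
P₂ = 476 × exp(−0.37368) = 476 × 0.68820 = 327.58 Pa.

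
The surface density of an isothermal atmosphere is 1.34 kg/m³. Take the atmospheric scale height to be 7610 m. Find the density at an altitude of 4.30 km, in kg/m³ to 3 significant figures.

In an isothermal atmosphere, density decays like pressure: ρ = ρ₀ exp(−z/H).
z/H = 4300.0/7610.0 = 0.56505; exp(−0.56505) = 0.56833.
ρ = 1.34 × 0.56833 = 0.76156 kg/m³.

ρ ≈ 0.762 kg/m³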